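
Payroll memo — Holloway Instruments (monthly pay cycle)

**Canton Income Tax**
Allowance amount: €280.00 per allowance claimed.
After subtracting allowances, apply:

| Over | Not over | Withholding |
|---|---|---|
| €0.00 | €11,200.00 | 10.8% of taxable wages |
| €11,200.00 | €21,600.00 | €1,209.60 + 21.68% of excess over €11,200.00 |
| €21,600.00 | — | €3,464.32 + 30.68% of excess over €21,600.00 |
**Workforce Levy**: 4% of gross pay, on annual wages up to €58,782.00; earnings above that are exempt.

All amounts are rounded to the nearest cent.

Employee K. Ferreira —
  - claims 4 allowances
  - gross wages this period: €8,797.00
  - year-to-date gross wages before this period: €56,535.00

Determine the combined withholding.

Canton Income Tax: taxable = €8,797.00 − 4×€280.00 = €7,677.00
  10.8% × €7,677.00 = €829.12
Workforce Levy: cap €58,782.00 − YTD €56,535.00 = €2,247.00 subject; 4% × €2,247.00 = €89.88
Total: €829.12 + €89.88 = €919.00

€919.00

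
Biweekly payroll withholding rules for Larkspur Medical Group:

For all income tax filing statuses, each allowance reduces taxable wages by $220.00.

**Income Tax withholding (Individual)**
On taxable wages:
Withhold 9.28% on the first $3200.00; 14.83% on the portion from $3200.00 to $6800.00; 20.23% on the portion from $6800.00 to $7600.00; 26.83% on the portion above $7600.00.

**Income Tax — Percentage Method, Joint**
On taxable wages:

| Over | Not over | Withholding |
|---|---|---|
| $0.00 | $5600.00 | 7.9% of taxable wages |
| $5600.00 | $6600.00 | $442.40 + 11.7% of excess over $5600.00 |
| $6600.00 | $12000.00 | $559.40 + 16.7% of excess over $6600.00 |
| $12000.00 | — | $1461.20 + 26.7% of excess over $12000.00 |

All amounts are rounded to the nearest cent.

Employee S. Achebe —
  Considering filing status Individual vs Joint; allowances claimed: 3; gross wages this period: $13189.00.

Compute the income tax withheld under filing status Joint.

Income Tax (Joint): taxable = $13189.00 − 3×$220.00 = $12529.00
  $1461.20 + 26.7% × ($12529.00 − $12000.00) = $1461.20 + 26.7% × $529.00 = $1602.44

$1602.44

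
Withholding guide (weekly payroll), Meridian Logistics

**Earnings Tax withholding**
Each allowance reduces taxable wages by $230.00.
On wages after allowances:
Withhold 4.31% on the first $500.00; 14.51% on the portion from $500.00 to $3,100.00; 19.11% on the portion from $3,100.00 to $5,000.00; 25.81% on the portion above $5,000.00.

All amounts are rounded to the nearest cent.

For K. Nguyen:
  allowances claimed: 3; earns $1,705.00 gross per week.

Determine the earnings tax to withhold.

$96.28

Earnings Tax: taxable = $1,705.00 − 3×$230.00 = $1,015.00
  $21.55 + 14.51% × ($1,015.00 − $500.00) = $21.55 + 14.51% × $515.00 = $96.28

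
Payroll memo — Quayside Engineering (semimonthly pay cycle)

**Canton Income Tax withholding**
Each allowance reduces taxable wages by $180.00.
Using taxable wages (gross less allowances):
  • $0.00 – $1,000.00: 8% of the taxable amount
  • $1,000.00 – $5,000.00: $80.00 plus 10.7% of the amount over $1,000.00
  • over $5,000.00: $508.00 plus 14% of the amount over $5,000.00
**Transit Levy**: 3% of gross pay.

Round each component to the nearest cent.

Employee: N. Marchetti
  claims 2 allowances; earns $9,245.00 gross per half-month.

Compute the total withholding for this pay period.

Canton Income Tax: taxable = $9,245.00 − 2×$180.00 = $8,885.00
  $508.00 + 14% × ($8,885.00 − $5,000.00) = $508.00 + 14% × $3,885.00 = $1,051.90
Transit Levy: 3% × $9,245.00 = $277.35
Total: $1,051.90 + $277.35 = $1,329.25

$1,329.25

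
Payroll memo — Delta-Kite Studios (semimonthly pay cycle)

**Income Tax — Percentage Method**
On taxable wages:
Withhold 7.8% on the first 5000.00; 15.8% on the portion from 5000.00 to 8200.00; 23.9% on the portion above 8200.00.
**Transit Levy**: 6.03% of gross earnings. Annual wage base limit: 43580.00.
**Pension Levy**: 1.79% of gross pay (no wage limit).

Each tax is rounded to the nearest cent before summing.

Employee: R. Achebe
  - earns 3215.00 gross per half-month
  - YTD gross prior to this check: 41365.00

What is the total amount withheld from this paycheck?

Income Tax: taxable = 3215.00
  7.8% × 3215.00 = 250.77
Transit Levy: cap 43580.00 − YTD 41365.00 = 2215.00 subject; 6.03% × 2215.00 = 133.56
Pension Levy: 1.79% × 3215.00 = 57.55
Total: 250.77 + 133.56 + 57.55 = 441.88

441.88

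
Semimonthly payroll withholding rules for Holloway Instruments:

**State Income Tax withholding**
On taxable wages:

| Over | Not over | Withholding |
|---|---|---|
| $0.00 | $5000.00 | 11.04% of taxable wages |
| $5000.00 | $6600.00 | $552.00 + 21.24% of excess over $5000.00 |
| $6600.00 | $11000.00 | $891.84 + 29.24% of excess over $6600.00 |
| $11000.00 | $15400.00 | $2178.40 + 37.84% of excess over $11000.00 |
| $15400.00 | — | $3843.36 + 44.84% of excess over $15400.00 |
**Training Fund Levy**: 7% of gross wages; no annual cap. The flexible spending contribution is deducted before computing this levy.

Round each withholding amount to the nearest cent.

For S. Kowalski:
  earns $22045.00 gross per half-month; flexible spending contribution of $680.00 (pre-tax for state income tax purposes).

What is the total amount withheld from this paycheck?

State Income Tax: taxable = $22045.00 − $680.00 = $21365.00
  $3843.36 + 44.84% × ($21365.00 − $15400.00) = $3843.36 + 44.84% × $5965.00 = $6518.07
Training Fund Levy: 7% × $21365.00 = $1495.55
Total: $6518.07 + $1495.55 = $8013.62

$8013.62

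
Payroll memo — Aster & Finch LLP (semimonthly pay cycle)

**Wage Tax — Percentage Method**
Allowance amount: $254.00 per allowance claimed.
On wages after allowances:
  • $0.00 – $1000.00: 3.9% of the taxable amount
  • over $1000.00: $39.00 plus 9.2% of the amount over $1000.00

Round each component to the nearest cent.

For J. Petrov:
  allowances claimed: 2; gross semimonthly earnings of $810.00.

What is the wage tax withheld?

Wage Tax: taxable = $810.00 − 2×$254.00 = $302.00
  3.9% × $302.00 = $11.78

$11.78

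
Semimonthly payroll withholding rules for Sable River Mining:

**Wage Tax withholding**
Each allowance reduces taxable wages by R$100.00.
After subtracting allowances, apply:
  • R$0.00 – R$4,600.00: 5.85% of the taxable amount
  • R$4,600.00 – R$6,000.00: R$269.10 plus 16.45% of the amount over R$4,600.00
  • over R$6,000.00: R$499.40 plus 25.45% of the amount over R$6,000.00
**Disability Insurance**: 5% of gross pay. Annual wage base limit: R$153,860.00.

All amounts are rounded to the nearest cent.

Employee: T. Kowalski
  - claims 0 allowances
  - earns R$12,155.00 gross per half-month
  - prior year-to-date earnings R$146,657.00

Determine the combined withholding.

R$2,426.00

Wage Tax: taxable = R$12,155.00
  R$499.40 + 25.45% × (R$12,155.00 − R$6,000.00) = R$499.40 + 25.45% × R$6,155.00 = R$2,065.85
Disability Insurance: cap R$153,860.00 − YTD R$146,657.00 = R$7,203.00 subject; 5% × R$7,203.00 = R$360.15
Total: R$2,065.85 + R$360.15 = R$2,426.00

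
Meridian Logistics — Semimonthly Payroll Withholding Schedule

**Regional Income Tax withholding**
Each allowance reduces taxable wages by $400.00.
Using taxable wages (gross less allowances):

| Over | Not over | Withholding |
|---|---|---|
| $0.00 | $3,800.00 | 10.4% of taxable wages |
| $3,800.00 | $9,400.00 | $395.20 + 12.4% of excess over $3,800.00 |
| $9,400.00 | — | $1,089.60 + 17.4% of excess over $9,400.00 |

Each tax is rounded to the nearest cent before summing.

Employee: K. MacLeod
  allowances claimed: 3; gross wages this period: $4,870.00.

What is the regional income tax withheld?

Regional Income Tax: taxable = $4,870.00 − 3×$400.00 = $3,670.00
  10.4% × $3,670.00 = $381.68

$381.68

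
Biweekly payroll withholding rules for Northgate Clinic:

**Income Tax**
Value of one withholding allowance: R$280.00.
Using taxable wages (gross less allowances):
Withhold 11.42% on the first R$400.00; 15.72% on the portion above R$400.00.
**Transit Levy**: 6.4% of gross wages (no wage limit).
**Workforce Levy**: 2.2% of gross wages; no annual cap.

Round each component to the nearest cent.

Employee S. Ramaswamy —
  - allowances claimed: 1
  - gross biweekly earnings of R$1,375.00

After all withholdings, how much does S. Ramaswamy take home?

R$1,101.82

Income Tax: taxable = R$1,375.00 − 1×R$280.00 = R$1,095.00
  R$45.68 + 15.72% × (R$1,095.00 − R$400.00) = R$45.68 + 15.72% × R$695.00 = R$154.93
Transit Levy: 6.4% × R$1,375.00 = R$88.00
Workforce Levy: 2.2% × R$1,375.00 = R$30.25
Total withheld: R$154.93 + R$88.00 + R$30.25 = R$273.18
Net pay: R$1,375.00 − R$273.18 = R$1,101.82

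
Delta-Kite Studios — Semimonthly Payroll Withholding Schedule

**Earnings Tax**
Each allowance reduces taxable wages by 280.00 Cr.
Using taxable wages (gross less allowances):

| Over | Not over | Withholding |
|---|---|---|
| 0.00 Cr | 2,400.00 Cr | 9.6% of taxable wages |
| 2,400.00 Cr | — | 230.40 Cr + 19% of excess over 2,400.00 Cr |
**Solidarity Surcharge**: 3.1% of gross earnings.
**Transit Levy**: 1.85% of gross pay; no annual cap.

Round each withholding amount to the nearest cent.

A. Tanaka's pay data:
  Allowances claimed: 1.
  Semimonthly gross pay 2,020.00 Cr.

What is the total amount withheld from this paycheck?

267.03 Cr

Earnings Tax: taxable = 2,020.00 Cr − 1×280.00 Cr = 1,740.00 Cr
  9.6% × 1,740.00 Cr = 167.04 Cr
Solidarity Surcharge: 3.1% × 2,020.00 Cr = 62.62 Cr
Transit Levy: 1.85% × 2,020.00 Cr = 37.37 Cr
Total: 167.04 Cr + 62.62 Cr + 37.37 Cr = 267.03 Cr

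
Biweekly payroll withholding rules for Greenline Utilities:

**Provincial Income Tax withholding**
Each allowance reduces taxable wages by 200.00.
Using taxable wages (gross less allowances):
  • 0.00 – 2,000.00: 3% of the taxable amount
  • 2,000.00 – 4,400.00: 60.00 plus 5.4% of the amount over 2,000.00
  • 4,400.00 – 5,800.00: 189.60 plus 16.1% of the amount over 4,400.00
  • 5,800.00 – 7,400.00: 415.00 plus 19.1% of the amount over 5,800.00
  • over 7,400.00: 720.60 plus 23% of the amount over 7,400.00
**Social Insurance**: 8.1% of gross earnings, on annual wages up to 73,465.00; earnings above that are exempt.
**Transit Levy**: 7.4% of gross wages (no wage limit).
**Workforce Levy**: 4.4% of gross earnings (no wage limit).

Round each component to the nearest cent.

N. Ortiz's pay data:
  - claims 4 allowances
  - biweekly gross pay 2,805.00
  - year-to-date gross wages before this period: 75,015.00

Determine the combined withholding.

Provincial Income Tax: taxable = 2,805.00 − 4×200.00 = 2,005.00
  60.00 + 5.4% × (2,005.00 − 2,000.00) = 60.00 + 5.4% × 5.00 = 60.27
Social Insurance: YTD 75,015.00 ≥ cap 73,465.00 → 0.00
Transit Levy: 7.4% × 2,805.00 = 207.57
Workforce Levy: 4.4% × 2,805.00 = 123.42
Total: 60.27 + 0.00 + 207.57 + 123.42 = 391.26

391.26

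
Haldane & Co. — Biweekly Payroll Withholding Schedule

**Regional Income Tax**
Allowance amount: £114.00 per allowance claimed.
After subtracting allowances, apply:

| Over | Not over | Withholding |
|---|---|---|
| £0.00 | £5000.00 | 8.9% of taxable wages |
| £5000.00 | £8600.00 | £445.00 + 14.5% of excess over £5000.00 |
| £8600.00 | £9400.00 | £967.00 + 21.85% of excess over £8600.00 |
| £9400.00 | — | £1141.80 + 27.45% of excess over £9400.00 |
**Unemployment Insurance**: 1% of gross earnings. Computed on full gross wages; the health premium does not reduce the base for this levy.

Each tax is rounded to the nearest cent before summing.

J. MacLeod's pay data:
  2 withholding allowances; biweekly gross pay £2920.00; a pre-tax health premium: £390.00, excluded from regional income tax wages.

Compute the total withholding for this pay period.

£234.08

Regional Income Tax: taxable = £2920.00 − £390.00 − 2×£114.00 = £2302.00
  8.9% × £2302.00 = £204.88
Unemployment Insurance: 1% × £2920.00 = £29.20
Total: £204.88 + £29.20 = £234.08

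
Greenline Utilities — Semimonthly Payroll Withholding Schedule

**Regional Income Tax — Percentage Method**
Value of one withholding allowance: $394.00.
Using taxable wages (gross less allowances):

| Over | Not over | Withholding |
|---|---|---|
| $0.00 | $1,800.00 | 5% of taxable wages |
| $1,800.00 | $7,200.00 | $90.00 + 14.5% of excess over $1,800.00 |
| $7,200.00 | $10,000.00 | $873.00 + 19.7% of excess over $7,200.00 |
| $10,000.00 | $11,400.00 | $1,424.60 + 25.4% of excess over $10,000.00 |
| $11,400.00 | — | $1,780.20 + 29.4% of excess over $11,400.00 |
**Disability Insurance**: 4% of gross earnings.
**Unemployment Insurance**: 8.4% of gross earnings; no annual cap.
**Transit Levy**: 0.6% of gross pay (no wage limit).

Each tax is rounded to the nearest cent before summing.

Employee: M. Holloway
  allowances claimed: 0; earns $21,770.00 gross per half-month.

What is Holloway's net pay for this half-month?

Regional Income Tax: taxable = $21,770.00
  $1,780.20 + 29.4% × ($21,770.00 − $11,400.00) = $1,780.20 + 29.4% × $10,370.00 = $4,828.98
Disability Insurance: 4% × $21,770.00 = $870.80
Unemployment Insurance: 8.4% × $21,770.00 = $1,828.68
Transit Levy: 0.6% × $21,770.00 = $130.62
Total withheld: $4,828.98 + $870.80 + $1,828.68 + $130.62 = $7,659.08
Net pay: $21,770.00 − $7,659.08 = $14,110.92

$14,110.92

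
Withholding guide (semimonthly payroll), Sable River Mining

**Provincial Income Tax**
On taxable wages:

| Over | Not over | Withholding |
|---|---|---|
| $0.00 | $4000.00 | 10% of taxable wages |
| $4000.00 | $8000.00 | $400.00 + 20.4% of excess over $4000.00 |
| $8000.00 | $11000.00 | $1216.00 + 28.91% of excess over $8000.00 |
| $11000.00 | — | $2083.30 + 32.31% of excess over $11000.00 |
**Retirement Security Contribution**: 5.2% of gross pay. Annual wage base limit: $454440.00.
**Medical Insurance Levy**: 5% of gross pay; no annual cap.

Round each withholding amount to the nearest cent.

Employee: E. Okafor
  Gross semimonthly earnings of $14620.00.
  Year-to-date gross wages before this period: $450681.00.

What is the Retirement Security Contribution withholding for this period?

$195.47

Retirement Security Contribution: cap $454440.00 − YTD $450681.00 = $3759.00 subject; 5.2% × $3759.00 = $195.47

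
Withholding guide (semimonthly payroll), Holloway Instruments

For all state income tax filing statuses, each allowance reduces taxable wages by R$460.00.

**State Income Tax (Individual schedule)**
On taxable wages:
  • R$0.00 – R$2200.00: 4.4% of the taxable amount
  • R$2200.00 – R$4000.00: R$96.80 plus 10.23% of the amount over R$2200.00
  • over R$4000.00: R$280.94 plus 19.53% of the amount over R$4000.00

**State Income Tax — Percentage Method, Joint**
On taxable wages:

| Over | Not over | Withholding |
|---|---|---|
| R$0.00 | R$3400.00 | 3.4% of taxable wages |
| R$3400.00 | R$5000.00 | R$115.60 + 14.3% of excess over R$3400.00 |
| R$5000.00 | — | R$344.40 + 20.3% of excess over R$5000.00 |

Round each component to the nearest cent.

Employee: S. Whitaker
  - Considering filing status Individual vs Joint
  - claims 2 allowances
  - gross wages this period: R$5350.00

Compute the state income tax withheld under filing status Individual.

State Income Tax (Individual): taxable = R$5350.00 − 2×R$460.00 = R$4430.00
  R$280.94 + 19.53% × (R$4430.00 − R$4000.00) = R$280.94 + 19.53% × R$430.00 = R$364.92

R$364.92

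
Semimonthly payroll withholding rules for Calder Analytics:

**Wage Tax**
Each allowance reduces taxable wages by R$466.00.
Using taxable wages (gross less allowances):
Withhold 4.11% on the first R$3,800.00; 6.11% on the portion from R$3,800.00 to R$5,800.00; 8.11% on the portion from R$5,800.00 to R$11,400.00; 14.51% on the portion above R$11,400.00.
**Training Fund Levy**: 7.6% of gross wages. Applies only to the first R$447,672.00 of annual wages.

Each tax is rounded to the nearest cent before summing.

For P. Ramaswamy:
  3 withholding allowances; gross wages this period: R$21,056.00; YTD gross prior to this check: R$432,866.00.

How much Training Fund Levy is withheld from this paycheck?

R$1,125.26

Training Fund Levy: cap R$447,672.00 − YTD R$432,866.00 = R$14,806.00 subject; 7.6% × R$14,806.00 = R$1,125.26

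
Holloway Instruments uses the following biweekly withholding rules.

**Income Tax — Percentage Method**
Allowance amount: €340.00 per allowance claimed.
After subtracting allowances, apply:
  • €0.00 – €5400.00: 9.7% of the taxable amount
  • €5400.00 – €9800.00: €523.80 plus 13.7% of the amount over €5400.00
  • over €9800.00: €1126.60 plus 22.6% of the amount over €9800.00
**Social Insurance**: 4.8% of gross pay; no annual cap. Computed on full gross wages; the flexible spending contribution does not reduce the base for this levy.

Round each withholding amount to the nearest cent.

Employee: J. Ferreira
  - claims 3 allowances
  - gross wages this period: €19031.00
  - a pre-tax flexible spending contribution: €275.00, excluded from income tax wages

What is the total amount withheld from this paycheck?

Income Tax: taxable = €19031.00 − €275.00 − 3×€340.00 = €17736.00
  €1126.60 + 22.6% × (€17736.00 − €9800.00) = €1126.60 + 22.6% × €7936.00 = €2920.14
Social Insurance: 4.8% × €19031.00 = €913.49
Total: €2920.14 + €913.49 = €3833.63

€3833.63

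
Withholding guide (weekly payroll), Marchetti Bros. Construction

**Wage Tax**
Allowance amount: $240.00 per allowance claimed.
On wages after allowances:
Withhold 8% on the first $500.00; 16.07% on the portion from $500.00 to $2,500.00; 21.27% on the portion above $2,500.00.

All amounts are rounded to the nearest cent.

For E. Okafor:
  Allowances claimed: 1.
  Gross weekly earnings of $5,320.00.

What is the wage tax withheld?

$910.17

Wage Tax: taxable = $5,320.00 − 1×$240.00 = $5,080.00
  $361.40 + 21.27% × ($5,080.00 − $2,500.00) = $361.40 + 21.27% × $2,580.00 = $910.17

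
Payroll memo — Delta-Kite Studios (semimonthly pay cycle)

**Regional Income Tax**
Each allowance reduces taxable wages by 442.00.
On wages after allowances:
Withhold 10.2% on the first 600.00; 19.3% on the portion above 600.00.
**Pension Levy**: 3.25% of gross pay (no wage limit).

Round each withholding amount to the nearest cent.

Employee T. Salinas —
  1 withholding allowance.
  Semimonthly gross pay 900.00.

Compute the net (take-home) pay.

824.03

Regional Income Tax: taxable = 900.00 − 1×442.00 = 458.00
  10.2% × 458.00 = 46.72
Pension Levy: 3.25% × 900.00 = 29.25
Total withheld: 46.72 + 29.25 = 75.97
Net pay: 900.00 − 75.97 = 824.03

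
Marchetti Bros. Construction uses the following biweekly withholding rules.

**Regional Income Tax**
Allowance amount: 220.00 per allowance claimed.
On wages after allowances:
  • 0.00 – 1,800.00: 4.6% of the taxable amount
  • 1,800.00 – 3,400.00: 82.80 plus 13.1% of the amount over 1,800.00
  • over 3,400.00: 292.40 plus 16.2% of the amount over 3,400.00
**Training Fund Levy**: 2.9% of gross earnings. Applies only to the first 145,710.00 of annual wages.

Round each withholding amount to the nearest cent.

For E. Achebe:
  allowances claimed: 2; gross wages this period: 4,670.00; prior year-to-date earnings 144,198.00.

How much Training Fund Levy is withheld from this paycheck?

Training Fund Levy: cap 145,710.00 − YTD 144,198.00 = 1,512.00 subject; 2.9% × 1,512.00 = 43.85

43.85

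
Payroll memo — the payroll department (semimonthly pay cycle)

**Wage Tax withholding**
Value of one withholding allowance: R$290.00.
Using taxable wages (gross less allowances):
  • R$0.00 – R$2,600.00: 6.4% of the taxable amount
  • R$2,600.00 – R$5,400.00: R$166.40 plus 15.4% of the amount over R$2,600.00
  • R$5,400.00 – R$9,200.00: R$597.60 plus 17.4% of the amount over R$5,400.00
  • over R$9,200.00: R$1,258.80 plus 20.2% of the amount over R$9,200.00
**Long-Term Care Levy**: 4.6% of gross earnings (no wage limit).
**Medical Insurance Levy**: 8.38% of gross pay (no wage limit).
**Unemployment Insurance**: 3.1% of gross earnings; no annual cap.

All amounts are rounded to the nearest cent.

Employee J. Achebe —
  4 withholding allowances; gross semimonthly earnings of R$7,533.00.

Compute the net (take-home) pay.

Wage Tax: taxable = R$7,533.00 − 4×R$290.00 = R$6,373.00
  R$597.60 + 17.4% × (R$6,373.00 − R$5,400.00) = R$597.60 + 17.4% × R$973.00 = R$766.90
Long-Term Care Levy: 4.6% × R$7,533.00 = R$346.52
Medical Insurance Levy: 8.38% × R$7,533.00 = R$631.27
Unemployment Insurance: 3.1% × R$7,533.00 = R$233.52
Total withheld: R$766.90 + R$346.52 + R$631.27 + R$233.52 = R$1,978.21
Net pay: R$7,533.00 − R$1,978.21 = R$5,554.79

R$5,554.79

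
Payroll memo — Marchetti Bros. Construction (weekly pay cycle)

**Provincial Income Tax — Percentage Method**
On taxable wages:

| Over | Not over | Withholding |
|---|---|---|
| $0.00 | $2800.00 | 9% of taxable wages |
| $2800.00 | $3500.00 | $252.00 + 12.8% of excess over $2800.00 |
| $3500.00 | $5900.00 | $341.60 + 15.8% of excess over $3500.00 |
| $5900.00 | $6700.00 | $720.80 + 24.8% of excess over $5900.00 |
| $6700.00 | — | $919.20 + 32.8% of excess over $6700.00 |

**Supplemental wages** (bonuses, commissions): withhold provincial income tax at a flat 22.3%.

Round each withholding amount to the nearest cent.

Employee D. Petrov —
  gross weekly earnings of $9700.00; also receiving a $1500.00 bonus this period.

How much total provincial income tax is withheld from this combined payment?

Provincial Income Tax: taxable = $9700.00
  $919.20 + 32.8% × ($9700.00 − $6700.00) = $919.20 + 32.8% × $3000.00 = $1903.20
Supplemental (22.3% flat on bonus): 22.3% × $1500.00 = $334.50
Total provincial income tax: $1903.20 + $334.50 = $2237.70

$2237.70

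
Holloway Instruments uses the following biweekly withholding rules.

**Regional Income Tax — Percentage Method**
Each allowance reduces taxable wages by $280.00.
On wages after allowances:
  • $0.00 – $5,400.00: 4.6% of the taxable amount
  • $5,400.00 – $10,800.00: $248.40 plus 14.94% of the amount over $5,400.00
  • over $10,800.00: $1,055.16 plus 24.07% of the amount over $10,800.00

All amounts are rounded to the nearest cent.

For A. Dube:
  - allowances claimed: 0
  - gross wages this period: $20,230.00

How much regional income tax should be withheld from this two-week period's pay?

Regional Income Tax: taxable = $20,230.00
  $1,055.16 + 24.07% × ($20,230.00 − $10,800.00) = $1,055.16 + 24.07% × $9,430.00 = $3,324.96

$3,324.96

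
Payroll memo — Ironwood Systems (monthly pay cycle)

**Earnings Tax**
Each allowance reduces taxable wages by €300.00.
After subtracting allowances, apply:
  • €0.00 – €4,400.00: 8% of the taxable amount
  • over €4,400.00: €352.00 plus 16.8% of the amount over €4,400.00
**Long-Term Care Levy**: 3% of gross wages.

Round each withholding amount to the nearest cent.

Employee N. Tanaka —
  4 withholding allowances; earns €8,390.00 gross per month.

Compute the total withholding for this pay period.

Earnings Tax: taxable = €8,390.00 − 4×€300.00 = €7,190.00
  €352.00 + 16.8% × (€7,190.00 − €4,400.00) = €352.00 + 16.8% × €2,790.00 = €820.72
Long-Term Care Levy: 3% × €8,390.00 = €251.70
Total: €820.72 + €251.70 = €1,072.42

€1,072.42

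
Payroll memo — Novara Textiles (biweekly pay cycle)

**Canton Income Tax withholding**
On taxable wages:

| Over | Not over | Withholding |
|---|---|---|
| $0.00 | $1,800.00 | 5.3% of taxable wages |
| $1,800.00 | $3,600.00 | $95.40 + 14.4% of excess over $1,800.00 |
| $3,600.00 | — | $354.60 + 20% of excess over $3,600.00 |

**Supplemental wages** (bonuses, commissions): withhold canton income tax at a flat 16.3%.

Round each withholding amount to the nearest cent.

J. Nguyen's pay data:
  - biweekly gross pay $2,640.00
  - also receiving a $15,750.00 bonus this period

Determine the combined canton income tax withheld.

$2,783.61

Canton Income Tax: taxable = $2,640.00
  $95.40 + 14.4% × ($2,640.00 − $1,800.00) = $95.40 + 14.4% × $840.00 = $216.36
Supplemental (16.3% flat on bonus): 16.3% × $15,750.00 = $2,567.25
Total canton income tax: $216.36 + $2,567.25 = $2,783.61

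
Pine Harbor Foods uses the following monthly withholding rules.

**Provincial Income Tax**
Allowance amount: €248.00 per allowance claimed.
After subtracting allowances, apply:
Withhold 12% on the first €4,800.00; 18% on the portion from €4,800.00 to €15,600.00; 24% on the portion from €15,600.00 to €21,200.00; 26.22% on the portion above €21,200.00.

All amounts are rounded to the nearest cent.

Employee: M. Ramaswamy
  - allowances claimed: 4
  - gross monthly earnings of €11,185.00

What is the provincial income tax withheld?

€1,546.74

Provincial Income Tax: taxable = €11,185.00 − 4×€248.00 = €10,193.00
  €576.00 + 18% × (€10,193.00 − €4,800.00) = €576.00 + 18% × €5,393.00 = €1,546.74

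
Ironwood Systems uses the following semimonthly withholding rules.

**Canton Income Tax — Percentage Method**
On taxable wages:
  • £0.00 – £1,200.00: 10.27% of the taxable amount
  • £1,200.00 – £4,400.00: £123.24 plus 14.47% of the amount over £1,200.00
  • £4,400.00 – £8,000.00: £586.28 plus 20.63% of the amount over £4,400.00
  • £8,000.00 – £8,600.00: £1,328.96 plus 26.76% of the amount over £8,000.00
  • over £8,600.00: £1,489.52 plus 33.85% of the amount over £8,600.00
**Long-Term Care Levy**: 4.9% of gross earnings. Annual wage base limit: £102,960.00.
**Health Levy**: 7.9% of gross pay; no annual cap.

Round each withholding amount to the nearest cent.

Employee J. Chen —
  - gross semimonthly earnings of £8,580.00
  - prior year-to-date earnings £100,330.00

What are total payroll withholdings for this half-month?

£2,290.86

Canton Income Tax: taxable = £8,580.00
  £1,328.96 + 26.76% × (£8,580.00 − £8,000.00) = £1,328.96 + 26.76% × £580.00 = £1,484.17
Long-Term Care Levy: cap £102,960.00 − YTD £100,330.00 = £2,630.00 subject; 4.9% × £2,630.00 = £128.87
Health Levy: 7.9% × £8,580.00 = £677.82
Total: £1,484.17 + £128.87 + £677.82 = £2,290.86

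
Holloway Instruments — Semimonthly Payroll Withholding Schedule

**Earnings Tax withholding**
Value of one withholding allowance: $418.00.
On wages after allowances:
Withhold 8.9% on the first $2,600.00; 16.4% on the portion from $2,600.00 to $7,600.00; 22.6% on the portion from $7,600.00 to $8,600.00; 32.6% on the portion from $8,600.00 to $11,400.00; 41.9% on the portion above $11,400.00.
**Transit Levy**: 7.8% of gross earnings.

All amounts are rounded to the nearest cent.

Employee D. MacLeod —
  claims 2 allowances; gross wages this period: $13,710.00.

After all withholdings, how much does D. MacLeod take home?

Earnings Tax: taxable = $13,710.00 − 2×$418.00 = $12,874.00
  $2,190.20 + 41.9% × ($12,874.00 − $11,400.00) = $2,190.20 + 41.9% × $1,474.00 = $2,807.81
Transit Levy: 7.8% × $13,710.00 = $1,069.38
Total withheld: $2,807.81 + $1,069.38 = $3,877.19
Net pay: $13,710.00 − $3,877.19 = $9,832.81

$9,832.81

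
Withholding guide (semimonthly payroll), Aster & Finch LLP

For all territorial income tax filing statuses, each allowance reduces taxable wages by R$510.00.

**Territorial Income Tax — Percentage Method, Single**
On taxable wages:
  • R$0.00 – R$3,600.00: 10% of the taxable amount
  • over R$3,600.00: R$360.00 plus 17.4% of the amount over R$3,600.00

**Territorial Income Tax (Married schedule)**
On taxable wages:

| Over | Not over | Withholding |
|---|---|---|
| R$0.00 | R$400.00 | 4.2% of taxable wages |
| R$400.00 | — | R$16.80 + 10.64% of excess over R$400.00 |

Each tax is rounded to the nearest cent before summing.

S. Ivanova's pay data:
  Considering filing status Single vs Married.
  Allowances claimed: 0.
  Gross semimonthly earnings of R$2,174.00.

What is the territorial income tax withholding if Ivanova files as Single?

Territorial Income Tax (Single): taxable = R$2,174.00
  10% × R$2,174.00 = R$217.40

R$217.40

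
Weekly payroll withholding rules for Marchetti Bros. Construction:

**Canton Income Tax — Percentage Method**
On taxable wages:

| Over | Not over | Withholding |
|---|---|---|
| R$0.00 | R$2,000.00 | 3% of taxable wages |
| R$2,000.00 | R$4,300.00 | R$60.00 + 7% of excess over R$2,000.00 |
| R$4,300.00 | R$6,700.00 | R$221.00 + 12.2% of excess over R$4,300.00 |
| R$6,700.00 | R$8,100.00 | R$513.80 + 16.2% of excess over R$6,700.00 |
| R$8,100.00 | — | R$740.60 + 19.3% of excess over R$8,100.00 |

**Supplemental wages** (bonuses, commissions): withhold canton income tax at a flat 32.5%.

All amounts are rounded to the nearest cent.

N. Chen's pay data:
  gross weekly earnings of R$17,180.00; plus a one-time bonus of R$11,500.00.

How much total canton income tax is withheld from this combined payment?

R$6,230.54

Canton Income Tax: taxable = R$17,180.00
  R$740.60 + 19.3% × (R$17,180.00 − R$8,100.00) = R$740.60 + 19.3% × R$9,080.00 = R$2,493.04
Supplemental (32.5% flat on bonus): 32.5% × R$11,500.00 = R$3,737.50
Total canton income tax: R$2,493.04 + R$3,737.50 = R$6,230.54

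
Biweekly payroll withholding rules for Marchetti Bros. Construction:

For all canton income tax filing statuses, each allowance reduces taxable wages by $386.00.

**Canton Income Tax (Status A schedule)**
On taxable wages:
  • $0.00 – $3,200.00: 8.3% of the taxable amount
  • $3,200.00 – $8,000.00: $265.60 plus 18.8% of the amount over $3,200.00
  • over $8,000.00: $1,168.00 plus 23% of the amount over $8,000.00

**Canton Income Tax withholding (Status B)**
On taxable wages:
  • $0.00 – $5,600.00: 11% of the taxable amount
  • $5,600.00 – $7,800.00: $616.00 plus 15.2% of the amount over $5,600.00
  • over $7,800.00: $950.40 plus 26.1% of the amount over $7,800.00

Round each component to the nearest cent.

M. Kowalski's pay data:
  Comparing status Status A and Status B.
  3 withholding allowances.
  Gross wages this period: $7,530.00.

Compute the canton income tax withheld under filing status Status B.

Canton Income Tax (Status B): taxable = $7,530.00 − 3×$386.00 = $6,372.00
  $616.00 + 15.2% × ($6,372.00 − $5,600.00) = $616.00 + 15.2% × $772.00 = $733.34

$733.34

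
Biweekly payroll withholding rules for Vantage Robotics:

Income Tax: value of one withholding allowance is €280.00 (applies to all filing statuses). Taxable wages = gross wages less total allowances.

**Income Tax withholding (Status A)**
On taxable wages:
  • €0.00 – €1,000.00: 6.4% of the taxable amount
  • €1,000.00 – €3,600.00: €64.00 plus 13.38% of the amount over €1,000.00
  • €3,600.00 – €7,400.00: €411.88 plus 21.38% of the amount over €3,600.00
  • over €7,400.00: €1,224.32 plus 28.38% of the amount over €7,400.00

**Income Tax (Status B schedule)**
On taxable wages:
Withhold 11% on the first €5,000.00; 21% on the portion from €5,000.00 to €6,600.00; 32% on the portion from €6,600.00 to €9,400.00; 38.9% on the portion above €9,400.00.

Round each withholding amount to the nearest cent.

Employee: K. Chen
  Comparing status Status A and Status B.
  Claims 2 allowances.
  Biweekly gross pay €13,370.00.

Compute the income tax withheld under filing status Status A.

€2,759.68

Income Tax (Status A): taxable = €13,370.00 − 2×€280.00 = €12,810.00
  €1,224.32 + 28.38% × (€12,810.00 − €7,400.00) = €1,224.32 + 28.38% × €5,410.00 = €2,759.68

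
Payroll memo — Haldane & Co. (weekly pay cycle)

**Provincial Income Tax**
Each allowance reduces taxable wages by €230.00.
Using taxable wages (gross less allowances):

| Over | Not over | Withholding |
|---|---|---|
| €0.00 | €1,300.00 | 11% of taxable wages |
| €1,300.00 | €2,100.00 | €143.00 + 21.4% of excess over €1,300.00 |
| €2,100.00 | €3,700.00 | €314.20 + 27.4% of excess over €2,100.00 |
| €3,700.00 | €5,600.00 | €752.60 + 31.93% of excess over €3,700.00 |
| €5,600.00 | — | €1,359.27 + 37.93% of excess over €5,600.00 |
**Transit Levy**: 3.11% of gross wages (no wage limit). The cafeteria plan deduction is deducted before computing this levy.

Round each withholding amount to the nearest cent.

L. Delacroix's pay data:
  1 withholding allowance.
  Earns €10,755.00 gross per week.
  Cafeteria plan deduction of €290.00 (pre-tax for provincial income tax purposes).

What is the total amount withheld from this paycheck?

Provincial Income Tax: taxable = €10,755.00 − €290.00 − 1×€230.00 = €10,235.00
  €1,359.27 + 37.93% × (€10,235.00 − €5,600.00) = €1,359.27 + 37.93% × €4,635.00 = €3,117.33
Transit Levy: 3.11% × €10,465.00 = €325.46
Total: €3,117.33 + €325.46 = €3,442.79

€3,442.79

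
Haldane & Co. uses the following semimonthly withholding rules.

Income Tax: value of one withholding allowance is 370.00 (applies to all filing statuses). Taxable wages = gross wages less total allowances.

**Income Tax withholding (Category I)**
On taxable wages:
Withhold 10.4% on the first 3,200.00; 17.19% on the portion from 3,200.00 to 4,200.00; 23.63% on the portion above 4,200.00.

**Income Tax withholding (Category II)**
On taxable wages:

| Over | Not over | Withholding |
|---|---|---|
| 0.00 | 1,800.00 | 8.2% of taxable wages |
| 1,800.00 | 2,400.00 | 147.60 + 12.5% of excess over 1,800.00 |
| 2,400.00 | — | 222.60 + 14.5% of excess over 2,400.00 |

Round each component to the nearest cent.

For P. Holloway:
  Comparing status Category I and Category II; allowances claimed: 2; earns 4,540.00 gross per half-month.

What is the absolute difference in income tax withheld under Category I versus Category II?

Income Tax (Category I): taxable = 4,540.00 − 2×370.00 = 3,800.00
  332.80 + 17.19% × (3,800.00 − 3,200.00) = 332.80 + 17.19% × 600.00 = 435.94
Income Tax (Category II): taxable = 4,540.00 − 2×370.00 = 3,800.00
  222.60 + 14.5% × (3,800.00 − 2,400.00) = 222.60 + 14.5% × 1,400.00 = 425.60
Difference: |435.94 − 425.60| = 10.34 (higher under Category I)

10.34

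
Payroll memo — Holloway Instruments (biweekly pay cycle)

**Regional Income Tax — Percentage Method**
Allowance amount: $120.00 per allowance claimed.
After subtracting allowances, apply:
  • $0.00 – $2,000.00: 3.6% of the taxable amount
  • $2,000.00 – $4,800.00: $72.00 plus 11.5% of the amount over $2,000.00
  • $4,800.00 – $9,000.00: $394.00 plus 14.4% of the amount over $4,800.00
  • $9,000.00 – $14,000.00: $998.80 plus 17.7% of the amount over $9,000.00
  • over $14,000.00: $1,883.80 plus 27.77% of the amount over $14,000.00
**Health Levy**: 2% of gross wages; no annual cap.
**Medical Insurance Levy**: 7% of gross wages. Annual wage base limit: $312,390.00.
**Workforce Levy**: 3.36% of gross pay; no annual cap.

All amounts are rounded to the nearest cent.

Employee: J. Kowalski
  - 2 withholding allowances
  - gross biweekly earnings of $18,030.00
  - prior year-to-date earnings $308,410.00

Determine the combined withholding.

Regional Income Tax: taxable = $18,030.00 − 2×$120.00 = $17,790.00
  $1,883.80 + 27.77% × ($17,790.00 − $14,000.00) = $1,883.80 + 27.77% × $3,790.00 = $2,936.28
Health Levy: 2% × $18,030.00 = $360.60
Medical Insurance Levy: cap $312,390.00 − YTD $308,410.00 = $3,980.00 subject; 7% × $3,980.00 = $278.60
Workforce Levy: 3.36% × $18,030.00 = $605.81
Total: $2,936.28 + $360.60 + $278.60 + $605.81 = $4,181.29

$4,181.29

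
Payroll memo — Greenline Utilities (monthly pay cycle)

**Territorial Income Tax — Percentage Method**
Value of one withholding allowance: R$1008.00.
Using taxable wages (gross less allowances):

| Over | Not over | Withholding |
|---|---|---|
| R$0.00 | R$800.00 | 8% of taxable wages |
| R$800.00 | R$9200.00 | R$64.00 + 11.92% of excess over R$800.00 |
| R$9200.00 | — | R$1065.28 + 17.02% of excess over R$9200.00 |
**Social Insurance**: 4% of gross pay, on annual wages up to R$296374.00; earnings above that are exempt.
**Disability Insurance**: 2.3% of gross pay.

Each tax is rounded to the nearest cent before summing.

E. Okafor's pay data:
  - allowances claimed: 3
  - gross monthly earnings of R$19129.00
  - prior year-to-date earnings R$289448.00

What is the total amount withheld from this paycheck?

R$2957.52

Territorial Income Tax: taxable = R$19129.00 − 3×R$1008.00 = R$16105.00
  R$1065.28 + 17.02% × (R$16105.00 − R$9200.00) = R$1065.28 + 17.02% × R$6905.00 = R$2240.51
Social Insurance: cap R$296374.00 − YTD R$289448.00 = R$6926.00 subject; 4% × R$6926.00 = R$277.04
Disability Insurance: 2.3% × R$19129.00 = R$439.97
Total: R$2240.51 + R$277.04 + R$439.97 = R$2957.52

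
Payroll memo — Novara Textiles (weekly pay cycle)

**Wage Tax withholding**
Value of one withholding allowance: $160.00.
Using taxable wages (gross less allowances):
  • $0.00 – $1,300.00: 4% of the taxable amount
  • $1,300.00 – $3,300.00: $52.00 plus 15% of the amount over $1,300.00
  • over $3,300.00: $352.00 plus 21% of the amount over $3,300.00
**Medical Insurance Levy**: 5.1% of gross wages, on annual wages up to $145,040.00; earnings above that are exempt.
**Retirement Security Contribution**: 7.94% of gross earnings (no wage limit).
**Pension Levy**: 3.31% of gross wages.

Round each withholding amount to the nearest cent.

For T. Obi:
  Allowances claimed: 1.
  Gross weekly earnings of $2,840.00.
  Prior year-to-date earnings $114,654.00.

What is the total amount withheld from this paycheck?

$723.34

Wage Tax: taxable = $2,840.00 − 1×$160.00 = $2,680.00
  $52.00 + 15% × ($2,680.00 − $1,300.00) = $52.00 + 15% × $1,380.00 = $259.00
Medical Insurance Levy: 5.1% × $2,840.00 = $144.84
Retirement Security Contribution: 7.94% × $2,840.00 = $225.50
Pension Levy: 3.31% × $2,840.00 = $94.00
Total: $259.00 + $144.84 + $225.50 + $94.00 = $723.34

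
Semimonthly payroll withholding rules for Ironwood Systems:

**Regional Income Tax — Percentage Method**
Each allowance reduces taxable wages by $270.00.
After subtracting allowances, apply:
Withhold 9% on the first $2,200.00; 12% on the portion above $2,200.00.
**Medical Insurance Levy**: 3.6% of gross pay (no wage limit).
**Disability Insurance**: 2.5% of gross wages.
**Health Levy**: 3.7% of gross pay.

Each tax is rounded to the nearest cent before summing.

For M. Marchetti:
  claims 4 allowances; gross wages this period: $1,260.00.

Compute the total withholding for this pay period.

Regional Income Tax: taxable = $1,260.00 − 4×$270.00 = $180.00
  9% × $180.00 = $16.20
Medical Insurance Levy: 3.6% × $1,260.00 = $45.36
Disability Insurance: 2.5% × $1,260.00 = $31.50
Health Levy: 3.7% × $1,260.00 = $46.62
Total: $16.20 + $45.36 + $31.50 + $46.62 = $139.68

$139.68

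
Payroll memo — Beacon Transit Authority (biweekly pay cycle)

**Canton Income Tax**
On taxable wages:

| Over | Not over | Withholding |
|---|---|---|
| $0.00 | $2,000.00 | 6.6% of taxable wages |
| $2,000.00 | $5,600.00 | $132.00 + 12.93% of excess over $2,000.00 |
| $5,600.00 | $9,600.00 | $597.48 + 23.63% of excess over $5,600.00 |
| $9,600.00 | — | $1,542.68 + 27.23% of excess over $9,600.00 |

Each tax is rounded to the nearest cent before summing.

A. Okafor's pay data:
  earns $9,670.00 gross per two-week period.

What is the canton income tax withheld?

$1,561.74

Canton Income Tax: taxable = $9,670.00
  $1,542.68 + 27.23% × ($9,670.00 − $9,600.00) = $1,542.68 + 27.23% × $70.00 = $1,561.74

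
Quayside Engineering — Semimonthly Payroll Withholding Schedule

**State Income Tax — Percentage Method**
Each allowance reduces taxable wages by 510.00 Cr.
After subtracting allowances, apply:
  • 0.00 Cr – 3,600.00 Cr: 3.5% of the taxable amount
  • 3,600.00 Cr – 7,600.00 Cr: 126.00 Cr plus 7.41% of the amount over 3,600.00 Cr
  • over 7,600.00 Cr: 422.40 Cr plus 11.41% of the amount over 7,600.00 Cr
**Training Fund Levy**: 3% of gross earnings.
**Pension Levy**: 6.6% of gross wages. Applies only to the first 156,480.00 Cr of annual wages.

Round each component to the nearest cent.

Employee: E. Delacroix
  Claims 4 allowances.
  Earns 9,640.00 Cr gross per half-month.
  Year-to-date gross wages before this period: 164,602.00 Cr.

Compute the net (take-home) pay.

8,928.40 Cr

State Income Tax: taxable = 9,640.00 Cr − 4×510.00 Cr = 7,600.00 Cr
  126.00 Cr + 7.41% × (7,600.00 Cr − 3,600.00 Cr) = 126.00 Cr + 7.41% × 4,000.00 Cr = 422.40 Cr
Training Fund Levy: 3% × 9,640.00 Cr = 289.20 Cr
Pension Levy: YTD 164,602.00 Cr ≥ cap 156,480.00 Cr → 0.00 Cr
Total withheld: 422.40 Cr + 289.20 Cr + 0.00 Cr = 711.60 Cr
Net pay: 9,640.00 Cr − 711.60 Cr = 8,928.40 Cr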